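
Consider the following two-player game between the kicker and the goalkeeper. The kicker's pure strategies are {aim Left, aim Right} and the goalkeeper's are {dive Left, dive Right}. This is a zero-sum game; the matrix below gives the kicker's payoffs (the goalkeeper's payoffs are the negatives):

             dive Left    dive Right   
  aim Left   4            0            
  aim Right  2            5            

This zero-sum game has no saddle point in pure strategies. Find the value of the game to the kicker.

Set the kicker's expected payoff from aim Left equal to that from aim Right:
  the kicker's payoff to aim Left: q·4 + (1−q)·0 = 4q
  the kicker's payoff to aim Right: q·2 + (1−q)·5 = -3q + 5
  4q = -3q + 5  ⇒  7q = 5  ⇒  q = 5/7.
The value is the kicker's expected payoff against this mix (using aim Left): (5/7)·4 + (2/7)·0 = 20/7.

v = 20/7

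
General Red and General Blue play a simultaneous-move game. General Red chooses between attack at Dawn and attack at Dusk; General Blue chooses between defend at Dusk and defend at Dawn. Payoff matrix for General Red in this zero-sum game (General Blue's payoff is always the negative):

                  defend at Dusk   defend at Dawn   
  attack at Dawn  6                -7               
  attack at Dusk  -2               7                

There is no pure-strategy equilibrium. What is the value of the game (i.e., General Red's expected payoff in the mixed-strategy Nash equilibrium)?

v = 14/11

General Blue's mix must leave General Red indifferent between attack at Dawn and attack at Dusk.
  General Red's payoff to attack at Dawn: q·6 + (1−q)·(-7) = 13q - 7
  General Red's payoff to attack at Dusk: q·(-2) + (1−q)·7 = -9q + 7
  13q - 7 = -9q + 7  ⇒  22q = 14  ⇒  q = 7/11.
The value is General Red's expected payoff against this mix (using attack at Dawn): (7/11)·6 + (4/11)·(-7) = 14/11.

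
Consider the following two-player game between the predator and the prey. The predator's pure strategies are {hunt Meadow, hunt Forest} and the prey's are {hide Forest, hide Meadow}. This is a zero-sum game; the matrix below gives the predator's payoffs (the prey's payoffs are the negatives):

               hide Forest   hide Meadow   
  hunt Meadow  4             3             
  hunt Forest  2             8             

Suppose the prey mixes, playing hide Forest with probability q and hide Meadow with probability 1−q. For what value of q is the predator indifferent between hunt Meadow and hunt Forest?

q = 5/7

Set the predator's expected payoff from hunt Meadow equal to that from hunt Forest:
  the predator's expected payoff from hunt Meadow: q·4 + (1−q)·3 = q + 3
  the predator's expected payoff from hunt Forest: q·2 + (1−q)·8 = -6q + 8
  q + 3 = -6q + 8  ⇒  7q = 5  ⇒  q = 5/7.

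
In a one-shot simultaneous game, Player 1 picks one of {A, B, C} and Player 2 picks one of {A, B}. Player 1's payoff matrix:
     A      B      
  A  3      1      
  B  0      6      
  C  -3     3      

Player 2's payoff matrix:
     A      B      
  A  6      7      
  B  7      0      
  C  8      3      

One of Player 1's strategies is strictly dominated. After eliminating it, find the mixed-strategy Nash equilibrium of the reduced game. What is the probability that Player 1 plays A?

p = 7/8

Player 1's strategy C is strictly dominated by B: 0 > -3 and 6 > 3. Eliminate C.
In a mixed equilibrium Player 2 is indifferent between A and B; this condition fixes p.
  Player 2's expected payoff from A: p·6 + (1−p)·7 = -p + 7
  Player 2's expected payoff from B: p·7 + (1−p)·0 = 7p
  -p + 7 = 7p  ⇒  -8p = -7  ⇒  p = 7/8.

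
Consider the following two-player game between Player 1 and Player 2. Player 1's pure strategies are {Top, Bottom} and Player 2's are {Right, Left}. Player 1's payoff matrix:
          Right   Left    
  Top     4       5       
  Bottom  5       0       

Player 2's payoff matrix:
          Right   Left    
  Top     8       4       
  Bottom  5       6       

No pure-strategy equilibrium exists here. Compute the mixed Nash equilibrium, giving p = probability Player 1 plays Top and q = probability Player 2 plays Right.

p = 1/5, q = 5/6

Set Player 2's expected payoff from Right equal to that from Left:
  Player 2's payoff to Right: p·8 + (1−p)·5 = 3p + 5
  Player 2's payoff to Left: p·4 + (1−p)·6 = -2p + 6
  3p + 5 = -2p + 6  ⇒  5p = 1  ⇒  p = 1/5.
Set Player 1's expected payoff from Top equal to that from Bottom:
  Player 1's expected payoff from Top: q·4 + (1−q)·5 = -q + 5
  Player 1's expected payoff from Bottom: q·5 + (1−q)·0 = 5q
  -q + 5 = 5q  ⇒  -6q = -5  ⇒  q = 5/6.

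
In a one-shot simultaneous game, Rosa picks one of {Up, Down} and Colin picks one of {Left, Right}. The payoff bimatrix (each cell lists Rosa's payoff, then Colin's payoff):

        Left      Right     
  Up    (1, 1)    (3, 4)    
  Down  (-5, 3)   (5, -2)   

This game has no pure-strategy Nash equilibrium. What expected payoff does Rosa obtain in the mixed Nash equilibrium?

Colin's mix must leave Rosa indifferent between Up and Down.
  Rosa's expected payoff from Up: q·1 + (1−q)·3 = -2q + 3
  Rosa's expected payoff from Down: q·(-5) + (1−q)·5 = -10q + 5
  -2q + 3 = -10q + 5  ⇒  8q = 2  ⇒  q = 1/4.
At equilibrium Rosa is indifferent across rows, so Rosa's payoff equals the payoff from Up: (1/4)·1 + (3/4)·3 = 5/2.

5/2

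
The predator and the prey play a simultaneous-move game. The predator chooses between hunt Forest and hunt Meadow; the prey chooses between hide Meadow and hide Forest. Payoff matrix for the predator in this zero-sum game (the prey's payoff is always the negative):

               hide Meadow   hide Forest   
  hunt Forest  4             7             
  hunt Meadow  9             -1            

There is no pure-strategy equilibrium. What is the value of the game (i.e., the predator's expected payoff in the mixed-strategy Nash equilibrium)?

For the predator to be willing to mix, the predator must be indifferent between hunt Forest and hunt Meadow, which pins down the prey's mix.
  the predator's payoff from hunt Forest: q·4 + (1−q)·7 = -3q + 7
  the predator's payoff from hunt Meadow: q·9 + (1−q)·(-1) = 10q - 1
  -3q + 7 = 10q - 1  ⇒  -13q = -8  ⇒  q = 8/13.
The value is the predator's expected payoff against this mix (using hunt Forest): (8/13)·4 + (5/13)·7 = 67/13.

v = 67/13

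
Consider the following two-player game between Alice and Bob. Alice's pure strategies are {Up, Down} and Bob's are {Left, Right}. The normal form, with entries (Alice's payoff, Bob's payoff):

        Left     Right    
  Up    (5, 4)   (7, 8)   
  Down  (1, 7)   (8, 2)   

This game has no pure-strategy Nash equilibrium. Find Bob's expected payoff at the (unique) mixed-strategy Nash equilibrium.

16/3

Alice's mix must leave Bob indifferent between Left and Right.
  Bob's expected payoff from Left: p·4 + (1−p)·7 = -3p + 7
  Bob's expected payoff from Right: p·8 + (1−p)·2 = 6p + 2
  -3p + 7 = 6p + 2  ⇒  -9p = -5  ⇒  p = 5/9.
At equilibrium Bob is indifferent across columns, so Bob's payoff equals the payoff from Left: (5/9)·4 + (4/9)·7 = 16/3.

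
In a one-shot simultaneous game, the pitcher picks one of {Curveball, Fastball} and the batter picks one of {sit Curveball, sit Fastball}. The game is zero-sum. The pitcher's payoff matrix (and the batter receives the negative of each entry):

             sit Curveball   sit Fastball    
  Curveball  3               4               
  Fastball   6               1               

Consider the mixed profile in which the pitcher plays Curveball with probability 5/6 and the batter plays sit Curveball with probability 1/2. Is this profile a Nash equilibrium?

Check the batter's indifference given the pitcher's mix p = 5/6:
  payoff from sit Curveball = -7/2; payoff from sit Fastball = -7/2 — equal.
Check the pitcher's indifference given the batter's mix q = 1/2:
  payoff from Curveball = 7/2; payoff from Fastball = 7/2 — equal.
Both players are indifferent, so neither can profitably deviate.

Yes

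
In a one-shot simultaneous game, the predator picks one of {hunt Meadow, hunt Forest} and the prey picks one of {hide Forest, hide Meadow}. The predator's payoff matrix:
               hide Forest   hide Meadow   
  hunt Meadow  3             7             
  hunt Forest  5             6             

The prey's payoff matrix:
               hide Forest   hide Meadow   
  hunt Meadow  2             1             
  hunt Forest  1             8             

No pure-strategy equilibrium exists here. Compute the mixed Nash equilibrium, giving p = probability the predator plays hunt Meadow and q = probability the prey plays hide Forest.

p = 7/8, q = 1/3

For the prey to be willing to mix, the prey must be indifferent between hide Forest and hide Meadow, which pins down the predator's mix.
  the prey's payoff from hide Forest: p·2 + (1−p)·1 = p + 1
  the prey's payoff from hide Meadow: p·1 + (1−p)·8 = -7p + 8
  p + 1 = -7p + 8  ⇒  8p = 7  ⇒  p = 7/8.
For the predator to be willing to mix, the predator must be indifferent between hunt Meadow and hunt Forest, which pins down the prey's mix.
  the predator's expected payoff from hunt Meadow: q·3 + (1−q)·7 = -4q + 7
  the predator's expected payoff from hunt Forest: q·5 + (1−q)·6 = -q + 6
  -4q + 7 = -q + 6  ⇒  -3q = -1  ⇒  q = 1/3.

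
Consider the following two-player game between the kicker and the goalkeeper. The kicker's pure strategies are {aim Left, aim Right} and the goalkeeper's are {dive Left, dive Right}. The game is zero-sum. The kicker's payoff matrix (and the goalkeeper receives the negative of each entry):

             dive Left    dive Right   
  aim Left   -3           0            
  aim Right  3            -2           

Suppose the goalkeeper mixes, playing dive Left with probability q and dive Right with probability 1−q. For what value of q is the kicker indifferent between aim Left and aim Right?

Set the kicker's expected payoff from aim Left equal to that from aim Right:
  the kicker's expected payoff from aim Left: q·(-3) + (1−q)·0 = -3q
  the kicker's expected payoff from aim Right: q·3 + (1−q)·(-2) = 5q - 2
  -3q = 5q - 2  ⇒  -8q = -2  ⇒  q = 1/4.

q = 1/4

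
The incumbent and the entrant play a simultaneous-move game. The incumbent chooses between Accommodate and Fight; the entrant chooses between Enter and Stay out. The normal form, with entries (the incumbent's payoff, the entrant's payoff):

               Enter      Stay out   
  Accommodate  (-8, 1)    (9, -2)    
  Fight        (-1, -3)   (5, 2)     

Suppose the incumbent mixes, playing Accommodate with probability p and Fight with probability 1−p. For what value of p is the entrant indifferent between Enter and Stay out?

p = 5/8

In a mixed equilibrium the entrant is indifferent between Enter and Stay out; this condition fixes p.
  the entrant's payoff to Enter: p·1 + (1−p)·(-3) = 4p - 3
  the entrant's payoff to Stay out: p·(-2) + (1−p)·2 = -4p + 2
  4p - 3 = -4p + 2  ⇒  8p = 5  ⇒  p = 5/8.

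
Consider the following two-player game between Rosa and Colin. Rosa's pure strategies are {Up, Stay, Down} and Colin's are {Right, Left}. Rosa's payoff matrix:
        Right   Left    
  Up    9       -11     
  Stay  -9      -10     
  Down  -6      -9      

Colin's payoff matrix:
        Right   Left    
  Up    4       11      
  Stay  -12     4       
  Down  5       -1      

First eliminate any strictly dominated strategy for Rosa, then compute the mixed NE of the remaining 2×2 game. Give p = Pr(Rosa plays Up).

Rosa's strategy Stay is strictly dominated by Down: -6 > -9 and -9 > -10. Eliminate Stay.
In a mixed equilibrium Colin is indifferent between Right and Left; this condition fixes p.
  Colin's expected payoff from Right: p·4 + (1−p)·5 = -p + 5
  Colin's expected payoff from Left: p·11 + (1−p)·(-1) = 12p - 1
  -p + 5 = 12p - 1  ⇒  -13p = -6  ⇒  p = 6/13.

p = 6/13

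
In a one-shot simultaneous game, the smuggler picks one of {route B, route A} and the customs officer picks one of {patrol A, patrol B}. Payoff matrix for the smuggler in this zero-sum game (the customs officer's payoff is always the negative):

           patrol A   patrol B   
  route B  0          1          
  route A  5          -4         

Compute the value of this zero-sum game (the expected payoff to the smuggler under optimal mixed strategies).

For the smuggler to be willing to mix, the smuggler must be indifferent between route B and route A, which pins down the customs officer's mix.
  the smuggler's payoff to route B: q·0 + (1−q)·1 = -q + 1
  the smuggler's payoff to route A: q·5 + (1−q)·(-4) = 9q - 4
  -q + 1 = 9q - 4  ⇒  -10q = -5  ⇒  q = 1/2.
The value is the smuggler's expected payoff against this mix (using route B): (1/2)·0 + (1/2)·1 = 1/2.

v = 1/2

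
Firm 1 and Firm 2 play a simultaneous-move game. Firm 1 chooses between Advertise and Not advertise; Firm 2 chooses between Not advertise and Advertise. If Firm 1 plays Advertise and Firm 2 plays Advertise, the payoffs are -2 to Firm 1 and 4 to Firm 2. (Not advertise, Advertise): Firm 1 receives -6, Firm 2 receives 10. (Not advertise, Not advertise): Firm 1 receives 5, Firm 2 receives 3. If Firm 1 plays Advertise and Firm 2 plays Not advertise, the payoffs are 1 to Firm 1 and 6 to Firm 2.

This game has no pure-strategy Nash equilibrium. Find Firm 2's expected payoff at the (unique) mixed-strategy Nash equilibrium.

16/3

Firm 2's indifference between Not advertise and Advertise determines Firm 1's mixing probability p:
  Firm 2's expected payoff from Not advertise: p·6 + (1−p)·3 = 3p + 3
  Firm 2's expected payoff from Advertise: p·4 + (1−p)·10 = -6p + 10
  3p + 3 = -6p + 10  ⇒  9p = 7  ⇒  p = 7/9.
At equilibrium Firm 2 is indifferent across columns, so Firm 2's payoff equals the payoff from Not advertise: (7/9)·6 + (2/9)·3 = 16/3.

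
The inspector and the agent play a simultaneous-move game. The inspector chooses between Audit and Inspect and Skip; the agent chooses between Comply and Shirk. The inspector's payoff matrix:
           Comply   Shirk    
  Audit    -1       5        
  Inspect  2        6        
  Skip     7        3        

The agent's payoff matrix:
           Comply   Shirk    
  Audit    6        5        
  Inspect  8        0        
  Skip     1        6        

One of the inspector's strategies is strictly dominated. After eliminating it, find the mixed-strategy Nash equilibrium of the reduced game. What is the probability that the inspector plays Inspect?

p = 5/13

The inspector's strategy Audit is strictly dominated by Inspect: 2 > -1 and 6 > 5. Eliminate Audit.
The agent's indifference between Comply and Shirk determines the inspector's mixing probability p:
  the agent's payoff to Comply: p·8 + (1−p)·1 = 7p + 1
  the agent's payoff to Shirk: p·0 + (1−p)·6 = -6p + 6
  7p + 1 = -6p + 6  ⇒  13p = 5  ⇒  p = 5/13.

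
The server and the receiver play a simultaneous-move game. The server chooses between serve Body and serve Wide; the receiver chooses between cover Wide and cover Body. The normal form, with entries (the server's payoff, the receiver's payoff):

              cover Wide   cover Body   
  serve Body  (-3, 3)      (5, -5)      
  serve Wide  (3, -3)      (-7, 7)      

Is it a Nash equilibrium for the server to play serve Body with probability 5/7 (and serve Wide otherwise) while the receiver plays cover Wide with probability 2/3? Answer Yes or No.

Given the server's mix p = 5/7, the receiver's payoff from cover Wide is 9/7 but from cover Body is -11/7. The receiver strictly prefers cover Wide, so the receiver would not mix.
So the proposed profile is not a Nash equilibrium.

No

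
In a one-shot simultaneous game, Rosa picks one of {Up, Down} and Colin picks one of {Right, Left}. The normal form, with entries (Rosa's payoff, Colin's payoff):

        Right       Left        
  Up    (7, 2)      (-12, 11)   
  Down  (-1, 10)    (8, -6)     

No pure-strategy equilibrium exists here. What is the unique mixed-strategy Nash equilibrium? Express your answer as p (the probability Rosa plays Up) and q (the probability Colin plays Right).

Colin's indifference between Right and Left determines Rosa's mixing probability p:
  Colin's payoff to Right: p·2 + (1−p)·10 = -8p + 10
  Colin's payoff to Left: p·11 + (1−p)·(-6) = 17p - 6
  -8p + 10 = 17p - 6  ⇒  -25p = -16  ⇒  p = 16/25.
Colin's mix must leave Rosa indifferent between Up and Down.
  Rosa's payoff from Up: q·7 + (1−q)·(-12) = 19q - 12
  Rosa's payoff from Down: q·(-1) + (1−q)·8 = -9q + 8
  19q - 12 = -9q + 8  ⇒  28q = 20  ⇒  q = 5/7.

p = 16/25, q = 5/7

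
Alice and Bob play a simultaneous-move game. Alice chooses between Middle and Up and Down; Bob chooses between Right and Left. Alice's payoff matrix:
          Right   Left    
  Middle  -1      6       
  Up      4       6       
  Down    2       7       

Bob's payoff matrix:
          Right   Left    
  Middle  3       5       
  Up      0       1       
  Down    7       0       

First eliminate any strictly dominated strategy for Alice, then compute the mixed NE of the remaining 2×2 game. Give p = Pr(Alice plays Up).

Alice's strategy Middle is strictly dominated by Down: 2 > -1 and 7 > 6. Eliminate Middle.
For Bob to be willing to mix, Bob must be indifferent between Right and Left, which pins down Alice's mix.
  Bob's payoff to Right: p·0 + (1−p)·7 = -7p + 7
  Bob's payoff to Left: p·1 + (1−p)·0 = p
  -7p + 7 = p  ⇒  -8p = -7  ⇒  p = 7/8.

p = 7/8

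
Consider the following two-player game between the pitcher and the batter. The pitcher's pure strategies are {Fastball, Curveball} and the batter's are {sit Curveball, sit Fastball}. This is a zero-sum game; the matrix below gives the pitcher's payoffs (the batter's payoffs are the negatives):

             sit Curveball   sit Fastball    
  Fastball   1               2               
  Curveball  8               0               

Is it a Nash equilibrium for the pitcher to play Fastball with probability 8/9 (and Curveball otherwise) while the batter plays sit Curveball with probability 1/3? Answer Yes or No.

Given the batter's mix q = 1/3, the pitcher's payoff from Fastball is 5/3 but from Curveball is 8/3. The pitcher strictly prefers Curveball, so the pitcher would not mix.
So the proposed profile is not a Nash equilibrium.

No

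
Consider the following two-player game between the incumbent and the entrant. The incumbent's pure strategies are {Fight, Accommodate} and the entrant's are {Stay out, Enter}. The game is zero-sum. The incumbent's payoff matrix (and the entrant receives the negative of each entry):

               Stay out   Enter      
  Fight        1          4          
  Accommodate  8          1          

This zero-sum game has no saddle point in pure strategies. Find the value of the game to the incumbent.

v = 31/10

Set the incumbent's expected payoff from Fight equal to that from Accommodate:
  the incumbent's expected payoff from Fight: q·1 + (1−q)·4 = -3q + 4
  the incumbent's expected payoff from Accommodate: q·8 + (1−q)·1 = 7q + 1
  -3q + 4 = 7q + 1  ⇒  -10q = -3  ⇒  q = 3/10.
The value is the incumbent's expected payoff against this mix (using Fight): (3/10)·1 + (7/10)·4 = 31/10.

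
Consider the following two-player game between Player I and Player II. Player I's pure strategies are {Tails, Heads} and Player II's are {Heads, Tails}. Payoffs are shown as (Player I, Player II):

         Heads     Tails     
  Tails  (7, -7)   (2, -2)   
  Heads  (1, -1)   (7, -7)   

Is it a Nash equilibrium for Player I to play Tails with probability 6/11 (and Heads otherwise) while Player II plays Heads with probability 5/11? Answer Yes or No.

Yes

Check Player II's indifference given Player I's mix p = 6/11:
  payoff from Heads = -47/11; payoff from Tails = -47/11 — equal.
Check Player I's indifference given Player II's mix q = 5/11:
  payoff from Tails = 47/11; payoff from Heads = 47/11 — equal.
Both players are indifferent, so neither can profitably deviate.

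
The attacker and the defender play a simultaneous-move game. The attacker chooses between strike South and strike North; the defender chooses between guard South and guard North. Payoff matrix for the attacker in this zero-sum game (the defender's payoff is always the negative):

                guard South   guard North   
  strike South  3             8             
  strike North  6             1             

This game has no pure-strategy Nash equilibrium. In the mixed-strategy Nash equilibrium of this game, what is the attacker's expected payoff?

In a mixed equilibrium the attacker is indifferent between strike South and strike North; this condition fixes q.
  the attacker's payoff to strike South: q·3 + (1−q)·8 = -5q + 8
  the attacker's payoff to strike North: q·6 + (1−q)·1 = 5q + 1
  -5q + 8 = 5q + 1  ⇒  -10q = -7  ⇒  q = 7/10.
At equilibrium the attacker is indifferent across rows, so the attacker's payoff equals the payoff from strike South: (7/10)·3 + (3/10)·8 = 9/2.

9/2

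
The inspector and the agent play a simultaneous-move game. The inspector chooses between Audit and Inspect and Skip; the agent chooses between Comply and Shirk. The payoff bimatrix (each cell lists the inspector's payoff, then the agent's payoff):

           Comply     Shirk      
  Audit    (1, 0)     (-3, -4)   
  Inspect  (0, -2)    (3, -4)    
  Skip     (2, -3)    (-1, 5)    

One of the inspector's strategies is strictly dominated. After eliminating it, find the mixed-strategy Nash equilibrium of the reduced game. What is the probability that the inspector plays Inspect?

p = 4/5

The inspector's strategy Audit is strictly dominated by Skip: 2 > 1 and -1 > -3. Eliminate Audit.
Set the agent's expected payoff from Comply equal to that from Shirk:
  the agent's payoff to Comply: p·(-2) + (1−p)·(-3) = p - 3
  the agent's payoff to Shirk: p·(-4) + (1−p)·5 = -9p + 5
  p - 3 = -9p + 5  ⇒  10p = 8  ⇒  p = 4/5.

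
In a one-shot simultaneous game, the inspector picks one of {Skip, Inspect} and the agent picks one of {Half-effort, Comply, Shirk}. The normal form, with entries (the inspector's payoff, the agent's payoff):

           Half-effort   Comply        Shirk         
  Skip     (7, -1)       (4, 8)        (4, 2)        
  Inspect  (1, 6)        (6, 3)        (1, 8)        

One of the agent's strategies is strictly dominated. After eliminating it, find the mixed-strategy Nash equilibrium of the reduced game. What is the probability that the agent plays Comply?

The agent's strategy Half-effort is strictly dominated by Shirk: 2 > -1 and 8 > 6. Eliminate Half-effort.
The agent's mix must leave the inspector indifferent between Skip and Inspect.
  the inspector's payoff to Skip: q·4 + (1−q)·4 = 4
  the inspector's payoff to Inspect: q·6 + (1−q)·1 = 5q + 1
  4 = 5q + 1  ⇒  -5q = -3  ⇒  q = 3/5.

q = 3/5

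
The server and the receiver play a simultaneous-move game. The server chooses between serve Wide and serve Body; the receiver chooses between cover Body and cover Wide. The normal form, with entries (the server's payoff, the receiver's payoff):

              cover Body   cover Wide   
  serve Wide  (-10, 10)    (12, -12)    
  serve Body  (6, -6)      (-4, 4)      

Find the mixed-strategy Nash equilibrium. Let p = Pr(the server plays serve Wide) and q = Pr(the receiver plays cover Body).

In a mixed equilibrium the receiver is indifferent between cover Body and cover Wide; this condition fixes p.
  the receiver's payoff to cover Body: p·10 + (1−p)·(-6) = 16p - 6
  the receiver's payoff to cover Wide: p·(-12) + (1−p)·4 = -16p + 4
  16p - 6 = -16p + 4  ⇒  32p = 10  ⇒  p = 5/16.
The server's indifference between serve Wide and serve Body determines the receiver's mixing probability q:
  the server's payoff from serve Wide: q·(-10) + (1−q)·12 = -22q + 12
  the server's payoff from serve Body: q·6 + (1−q)·(-4) = 10q - 4
  -22q + 12 = 10q - 4  ⇒  -32q = -16  ⇒  q = 1/2.

p = 5/16, q = 1/2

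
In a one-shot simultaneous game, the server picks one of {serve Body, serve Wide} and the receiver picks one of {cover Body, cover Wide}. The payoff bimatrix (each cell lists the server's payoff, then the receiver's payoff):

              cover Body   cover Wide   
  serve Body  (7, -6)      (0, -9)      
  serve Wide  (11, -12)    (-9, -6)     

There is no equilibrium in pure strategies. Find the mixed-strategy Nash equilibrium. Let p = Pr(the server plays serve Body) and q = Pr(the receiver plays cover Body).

p = 2/3, q = 9/13

For the receiver to be willing to mix, the receiver must be indifferent between cover Body and cover Wide, which pins down the server's mix.
  the receiver's expected payoff from cover Body: p·(-6) + (1−p)·(-12) = 6p - 12
  the receiver's expected payoff from cover Wide: p·(-9) + (1−p)·(-6) = -3p - 6
  6p - 12 = -3p - 6  ⇒  9p = 6  ⇒  p = 2/3.
For the server to be willing to mix, the server must be indifferent between serve Body and serve Wide, which pins down the receiver's mix.
  the server's payoff to serve Body: q·7 + (1−q)·0 = 7q
  the server's payoff to serve Wide: q·11 + (1−q)·(-9) = 20q - 9
  7q = 20q - 9  ⇒  -13q = -9  ⇒  q = 9/13.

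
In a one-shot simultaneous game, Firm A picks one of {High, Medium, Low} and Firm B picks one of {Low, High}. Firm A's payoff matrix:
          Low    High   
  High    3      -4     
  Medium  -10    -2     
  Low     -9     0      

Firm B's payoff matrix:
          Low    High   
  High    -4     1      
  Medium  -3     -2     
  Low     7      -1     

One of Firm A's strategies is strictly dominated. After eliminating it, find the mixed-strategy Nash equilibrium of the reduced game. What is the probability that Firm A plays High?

p = 8/13

Firm A's strategy Medium is strictly dominated by Low: -9 > -10 and 0 > -2. Eliminate Medium.
Set Firm B's expected payoff from Low equal to that from High:
  Firm B's payoff to Low: p·(-4) + (1−p)·7 = -11p + 7
  Firm B's payoff to High: p·1 + (1−p)·(-1) = 2p - 1
  -11p + 7 = 2p - 1  ⇒  -13p = -8  ⇒  p = 8/13.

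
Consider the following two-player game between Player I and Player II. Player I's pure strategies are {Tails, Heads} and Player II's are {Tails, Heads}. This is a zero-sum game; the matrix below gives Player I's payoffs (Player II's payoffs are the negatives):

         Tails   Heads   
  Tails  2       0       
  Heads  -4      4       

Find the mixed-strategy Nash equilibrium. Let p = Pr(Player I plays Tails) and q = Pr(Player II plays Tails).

p = 4/5, q = 2/5

In a mixed equilibrium Player II is indifferent between Tails and Heads; this condition fixes p.
  Player II's payoff to Tails: p·(-2) + (1−p)·4 = -6p + 4
  Player II's payoff to Heads: p·0 + (1−p)·(-4) = 4p - 4
  -6p + 4 = 4p - 4  ⇒  -10p = -8  ⇒  p = 4/5.
Player II's mix must leave Player I indifferent between Tails and Heads.
  Player I's payoff to Tails: q·2 + (1−q)·0 = 2q
  Player I's payoff to Heads: q·(-4) + (1−q)·4 = -8q + 4
  2q = -8q + 4  ⇒  10q = 4  ⇒  q = 2/5.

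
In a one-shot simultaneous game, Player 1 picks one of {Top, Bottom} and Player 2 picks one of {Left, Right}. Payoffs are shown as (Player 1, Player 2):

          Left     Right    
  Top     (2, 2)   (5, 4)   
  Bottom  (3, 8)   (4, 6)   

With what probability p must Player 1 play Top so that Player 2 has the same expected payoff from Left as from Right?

In a mixed equilibrium Player 2 is indifferent between Left and Right; this condition fixes p.
  Player 2's expected payoff from Left: p·2 + (1−p)·8 = -6p + 8
  Player 2's expected payoff from Right: p·4 + (1−p)·6 = -2p + 6
  -6p + 8 = -2p + 6  ⇒  -4p = -2  ⇒  p = 1/2.

p = 1/2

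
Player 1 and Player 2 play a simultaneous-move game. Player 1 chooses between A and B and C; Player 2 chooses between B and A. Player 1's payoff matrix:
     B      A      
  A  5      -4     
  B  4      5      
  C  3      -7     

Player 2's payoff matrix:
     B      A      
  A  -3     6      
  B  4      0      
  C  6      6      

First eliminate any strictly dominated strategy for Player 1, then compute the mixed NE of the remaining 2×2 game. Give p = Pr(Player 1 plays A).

p = 4/13

Player 1's strategy C is strictly dominated by A: 5 > 3 and -4 > -7. Eliminate C.
In a mixed equilibrium Player 2 is indifferent between B and A; this condition fixes p.
  Player 2's payoff to B: p·(-3) + (1−p)·4 = -7p + 4
  Player 2's payoff to A: p·6 + (1−p)·0 = 6p
  -7p + 4 = 6p  ⇒  -13p = -4  ⇒  p = 4/13.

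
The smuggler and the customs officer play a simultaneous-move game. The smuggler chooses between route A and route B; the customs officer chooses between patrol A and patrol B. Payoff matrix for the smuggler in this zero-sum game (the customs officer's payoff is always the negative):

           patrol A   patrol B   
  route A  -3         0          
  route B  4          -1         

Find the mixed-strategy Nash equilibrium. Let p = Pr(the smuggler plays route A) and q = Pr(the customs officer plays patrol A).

The smuggler's mix must leave the customs officer indifferent between patrol A and patrol B.
  the customs officer's payoff to patrol A: p·3 + (1−p)·(-4) = 7p - 4
  the customs officer's payoff to patrol B: p·0 + (1−p)·1 = -p + 1
  7p - 4 = -p + 1  ⇒  8p = 5  ⇒  p = 5/8.
The smuggler's indifference between route A and route B determines the customs officer's mixing probability q:
  the smuggler's payoff to route A: q·(-3) + (1−q)·0 = -3q
  the smuggler's payoff to route B: q·4 + (1−q)·(-1) = 5q - 1
  -3q = 5q - 1  ⇒  -8q = -1  ⇒  q = 1/8.

p = 5/8, q = 1/8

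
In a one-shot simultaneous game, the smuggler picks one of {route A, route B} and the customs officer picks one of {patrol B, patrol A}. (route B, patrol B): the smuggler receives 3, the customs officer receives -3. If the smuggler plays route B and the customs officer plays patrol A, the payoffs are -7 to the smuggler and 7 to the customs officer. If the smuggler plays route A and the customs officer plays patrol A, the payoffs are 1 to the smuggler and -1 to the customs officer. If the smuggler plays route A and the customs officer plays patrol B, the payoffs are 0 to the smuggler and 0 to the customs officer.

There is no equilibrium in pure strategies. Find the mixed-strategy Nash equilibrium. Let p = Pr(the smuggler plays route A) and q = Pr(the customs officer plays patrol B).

Set the customs officer's expected payoff from patrol B equal to that from patrol A:
  the customs officer's payoff from patrol B: p·0 + (1−p)·(-3) = 3p - 3
  the customs officer's payoff from patrol A: p·(-1) + (1−p)·7 = -8p + 7
  3p - 3 = -8p + 7  ⇒  11p = 10  ⇒  p = 10/11.
For the smuggler to be willing to mix, the smuggler must be indifferent between route A and route B, which pins down the customs officer's mix.
  the smuggler's payoff to route A: q·0 + (1−q)·1 = -q + 1
  the smuggler's payoff to route B: q·3 + (1−q)·(-7) = 10q - 7
  -q + 1 = 10q - 7  ⇒  -11q = -8  ⇒  q = 8/11.

p = 10/11, q = 8/11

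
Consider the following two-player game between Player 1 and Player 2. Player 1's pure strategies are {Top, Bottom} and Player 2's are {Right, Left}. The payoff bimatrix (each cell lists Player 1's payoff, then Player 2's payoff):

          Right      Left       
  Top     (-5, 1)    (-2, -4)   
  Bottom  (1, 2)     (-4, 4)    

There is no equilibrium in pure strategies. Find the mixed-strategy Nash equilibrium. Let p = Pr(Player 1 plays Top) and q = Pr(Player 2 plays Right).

p = 2/7, q = 1/4

Player 2's indifference between Right and Left determines Player 1's mixing probability p:
  Player 2's expected payoff from Right: p·1 + (1−p)·2 = -p + 2
  Player 2's expected payoff from Left: p·(-4) + (1−p)·4 = -8p + 4
  -p + 2 = -8p + 4  ⇒  7p = 2  ⇒  p = 2/7.
In a mixed equilibrium Player 1 is indifferent between Top and Bottom; this condition fixes q.
  Player 1's payoff to Top: q·(-5) + (1−q)·(-2) = -3q - 2
  Player 1's payoff to Bottom: q·1 + (1−q)·(-4) = 5q - 4
  -3q - 2 = 5q - 4  ⇒  -8q = -2  ⇒  q = 1/4.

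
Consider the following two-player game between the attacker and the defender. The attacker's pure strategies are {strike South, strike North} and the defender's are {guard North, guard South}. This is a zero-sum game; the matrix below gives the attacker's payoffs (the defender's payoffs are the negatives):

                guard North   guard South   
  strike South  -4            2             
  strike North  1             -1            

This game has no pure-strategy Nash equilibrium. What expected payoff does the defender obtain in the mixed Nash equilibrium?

1/4

In a mixed equilibrium the defender is indifferent between guard North and guard South; this condition fixes p.
  the defender's expected payoff from guard North: p·4 + (1−p)·(-1) = 5p - 1
  the defender's expected payoff from guard South: p·(-2) + (1−p)·1 = -3p + 1
  5p - 1 = -3p + 1  ⇒  8p = 2  ⇒  p = 1/4.
At equilibrium the defender is indifferent across columns, so the defender's payoff equals the payoff from guard North: (1/4)·4 + (3/4)·(-1) = 1/4.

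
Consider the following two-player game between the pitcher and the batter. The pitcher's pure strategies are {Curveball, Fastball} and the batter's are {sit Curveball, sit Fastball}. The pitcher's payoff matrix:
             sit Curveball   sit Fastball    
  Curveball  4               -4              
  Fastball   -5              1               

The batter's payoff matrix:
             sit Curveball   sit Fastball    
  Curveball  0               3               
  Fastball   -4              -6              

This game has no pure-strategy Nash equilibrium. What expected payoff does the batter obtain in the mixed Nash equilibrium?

-12/5

In a mixed equilibrium the batter is indifferent between sit Curveball and sit Fastball; this condition fixes p.
  the batter's expected payoff from sit Curveball: p·0 + (1−p)·(-4) = 4p - 4
  the batter's expected payoff from sit Fastball: p·3 + (1−p)·(-6) = 9p - 6
  4p - 4 = 9p - 6  ⇒  -5p = -2  ⇒  p = 2/5.
At equilibrium the batter is indifferent across columns, so the batter's payoff equals the payoff from sit Curveball: (2/5)·0 + (3/5)·(-4) = -12/5.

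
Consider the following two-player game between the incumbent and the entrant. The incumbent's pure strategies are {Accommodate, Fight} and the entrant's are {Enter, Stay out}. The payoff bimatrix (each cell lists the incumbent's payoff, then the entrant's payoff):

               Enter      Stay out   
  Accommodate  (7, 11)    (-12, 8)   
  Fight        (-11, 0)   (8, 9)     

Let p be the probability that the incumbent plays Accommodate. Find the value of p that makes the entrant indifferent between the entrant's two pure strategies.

p = 3/4

The incumbent's mix must leave the entrant indifferent between Enter and Stay out.
  the entrant's payoff to Enter: p·11 + (1−p)·0 = 11p
  the entrant's payoff to Stay out: p·8 + (1−p)·9 = -p + 9
  11p = -p + 9  ⇒  12p = 9  ⇒  p = 3/4.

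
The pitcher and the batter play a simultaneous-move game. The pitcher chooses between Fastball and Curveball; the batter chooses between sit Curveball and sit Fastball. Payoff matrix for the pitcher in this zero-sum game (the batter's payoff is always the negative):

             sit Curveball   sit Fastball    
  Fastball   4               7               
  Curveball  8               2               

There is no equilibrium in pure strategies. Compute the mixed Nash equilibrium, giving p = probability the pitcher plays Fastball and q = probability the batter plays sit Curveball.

For the batter to be willing to mix, the batter must be indifferent between sit Curveball and sit Fastball, which pins down the pitcher's mix.
  the batter's payoff from sit Curveball: p·(-4) + (1−p)·(-8) = 4p - 8
  the batter's payoff from sit Fastball: p·(-7) + (1−p)·(-2) = -5p - 2
  4p - 8 = -5p - 2  ⇒  9p = 6  ⇒  p = 2/3.
The batter's mix must leave the pitcher indifferent between Fastball and Curveball.
  the pitcher's expected payoff from Fastball: q·4 + (1−q)·7 = -3q + 7
  the pitcher's expected payoff from Curveball: q·8 + (1−q)·2 = 6q + 2
  -3q + 7 = 6q + 2  ⇒  -9q = -5  ⇒  q = 5/9.

p = 2/3, q = 5/9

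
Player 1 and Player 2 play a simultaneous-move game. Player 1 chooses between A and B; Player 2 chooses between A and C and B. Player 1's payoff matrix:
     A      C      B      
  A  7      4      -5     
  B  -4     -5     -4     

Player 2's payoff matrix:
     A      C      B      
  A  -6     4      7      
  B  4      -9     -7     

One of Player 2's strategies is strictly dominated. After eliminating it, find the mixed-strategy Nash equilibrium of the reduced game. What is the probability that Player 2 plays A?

q = 1/12

Player 2's strategy C is strictly dominated by B: 7 > 4 and -7 > -9. Eliminate C.
Player 1's indifference between A and B determines Player 2's mixing probability q:
  Player 1's payoff to A: q·7 + (1−q)·(-5) = 12q - 5
  Player 1's payoff to B: q·(-4) + (1−q)·(-4) = -4
  12q - 5 = -4  ⇒  12q = 1  ⇒  q = 1/12.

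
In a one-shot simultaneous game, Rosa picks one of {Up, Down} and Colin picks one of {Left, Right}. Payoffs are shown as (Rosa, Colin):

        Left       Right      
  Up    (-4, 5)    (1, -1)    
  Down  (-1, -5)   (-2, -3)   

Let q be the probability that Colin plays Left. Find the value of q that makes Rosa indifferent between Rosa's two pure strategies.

Colin's mix must leave Rosa indifferent between Up and Down.
  Rosa's payoff to Up: q·(-4) + (1−q)·1 = -5q + 1
  Rosa's payoff to Down: q·(-1) + (1−q)·(-2) = q - 2
  -5q + 1 = q - 2  ⇒  -6q = -3  ⇒  q = 1/2.

q = 1/2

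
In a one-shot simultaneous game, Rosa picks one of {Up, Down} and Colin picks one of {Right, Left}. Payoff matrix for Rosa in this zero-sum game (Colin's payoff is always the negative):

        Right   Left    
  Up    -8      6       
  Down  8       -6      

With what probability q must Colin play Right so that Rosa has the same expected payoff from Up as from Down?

In a mixed equilibrium Rosa is indifferent between Up and Down; this condition fixes q.
  Rosa's payoff to Up: q·(-8) + (1−q)·6 = -14q + 6
  Rosa's payoff to Down: q·8 + (1−q)·(-6) = 14q - 6
  -14q + 6 = 14q - 6  ⇒  -28q = -12  ⇒  q = 3/7.

q = 3/7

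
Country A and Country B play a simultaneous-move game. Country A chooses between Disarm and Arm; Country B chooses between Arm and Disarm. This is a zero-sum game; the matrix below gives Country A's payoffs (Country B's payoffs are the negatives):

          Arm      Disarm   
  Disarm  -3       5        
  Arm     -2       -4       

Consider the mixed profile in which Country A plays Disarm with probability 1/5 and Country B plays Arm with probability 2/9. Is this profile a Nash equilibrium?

No

Given Country B's mix q = 2/9, Country A's payoff from Disarm is 29/9 but from Arm is -32/9. Country A strictly prefers Disarm, so Country A would not mix.
So the proposed profile is not a Nash equilibrium.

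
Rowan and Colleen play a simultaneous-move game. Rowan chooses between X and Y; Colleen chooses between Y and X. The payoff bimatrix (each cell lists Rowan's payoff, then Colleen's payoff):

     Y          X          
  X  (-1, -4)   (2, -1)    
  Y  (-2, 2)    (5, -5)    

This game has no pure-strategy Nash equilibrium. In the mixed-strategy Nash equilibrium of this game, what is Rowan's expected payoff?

-1/4

Colleen's mix must leave Rowan indifferent between X and Y.
  Rowan's payoff from X: q·(-1) + (1−q)·2 = -3q + 2
  Rowan's payoff from Y: q·(-2) + (1−q)·5 = -7q + 5
  -3q + 2 = -7q + 5  ⇒  4q = 3  ⇒  q = 3/4.
At equilibrium Rowan is indifferent across rows, so Rowan's payoff equals the payoff from X: (3/4)·(-1) + (1/4)·2 = -1/4.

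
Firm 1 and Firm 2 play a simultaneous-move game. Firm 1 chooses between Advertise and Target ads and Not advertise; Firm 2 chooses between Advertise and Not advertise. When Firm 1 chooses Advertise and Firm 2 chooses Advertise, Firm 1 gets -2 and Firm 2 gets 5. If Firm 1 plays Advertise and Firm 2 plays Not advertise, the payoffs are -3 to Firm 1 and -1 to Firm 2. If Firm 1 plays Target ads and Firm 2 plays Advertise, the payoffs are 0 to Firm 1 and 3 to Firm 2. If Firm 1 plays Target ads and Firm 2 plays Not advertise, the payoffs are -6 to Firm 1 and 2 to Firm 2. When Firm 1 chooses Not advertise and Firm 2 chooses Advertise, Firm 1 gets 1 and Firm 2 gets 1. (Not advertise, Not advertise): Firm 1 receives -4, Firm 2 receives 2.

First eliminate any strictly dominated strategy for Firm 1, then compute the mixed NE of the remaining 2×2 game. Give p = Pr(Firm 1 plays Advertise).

p = 1/7

Firm 1's strategy Target ads is strictly dominated by Not advertise: 1 > 0 and -4 > -6. Eliminate Target ads.
In a mixed equilibrium Firm 2 is indifferent between Advertise and Not advertise; this condition fixes p.
  Firm 2's payoff from Advertise: p·5 + (1−p)·1 = 4p + 1
  Firm 2's payoff from Not advertise: p·(-1) + (1−p)·2 = -3p + 2
  4p + 1 = -3p + 2  ⇒  7p = 1  ⇒  p = 1/7.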